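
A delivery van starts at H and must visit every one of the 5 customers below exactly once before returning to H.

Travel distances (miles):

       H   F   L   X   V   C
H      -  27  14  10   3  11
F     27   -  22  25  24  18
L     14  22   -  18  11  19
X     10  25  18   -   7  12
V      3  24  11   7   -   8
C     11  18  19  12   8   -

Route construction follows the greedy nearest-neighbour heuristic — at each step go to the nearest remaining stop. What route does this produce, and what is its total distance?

At H the remaining stops are V 3, X 10, C 11, L 14, F 27; go to V.
At V the remaining stops are X 7, C 8, L 11, F 24; go to X.
At X the remaining stops are C 12, L 18, F 25; go to C.
At C the remaining stops are F 18, L 19; go to F.
At F the remaining stops are L 22; go to L.
Return L→H: 14.
Total = 3 + 7 + 12 + 18 + 22 + 14 = 76.

76 miles along H → V → X → C → F → L → H.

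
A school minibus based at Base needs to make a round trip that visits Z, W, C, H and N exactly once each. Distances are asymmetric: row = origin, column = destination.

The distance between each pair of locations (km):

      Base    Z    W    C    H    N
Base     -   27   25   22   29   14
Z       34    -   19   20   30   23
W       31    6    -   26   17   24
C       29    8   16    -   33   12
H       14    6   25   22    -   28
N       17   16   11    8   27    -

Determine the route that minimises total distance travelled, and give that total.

Shortest round trip = 80 km.

Base → Z → W → C → H → N → Base: 27+19+26+33+28+17 = 150
Base → Z → W → C → N → H → Base: 27+19+26+12+27+14 = 125
Base → Z → W → H → C → N → Base: 27+19+17+22+12+17 = 114
Base → Z → W → H → N → C → Base: 27+19+17+28+8+29 = 128
Base → Z → W → N → C → H → Base: 27+19+24+8+33+14 = 125
Base → Z → W → N → H → C → Base: 27+19+24+27+22+29 = 148
Base → Z → C → W → H → N → Base: 27+20+16+17+28+17 = 125
Base → Z → C → W → N → H → Base: 27+20+16+24+27+14 = 128
Base → Z → C → H → W → N → Base: 27+20+33+25+24+17 = 146
Base → Z → C → H → N → W → Base: 27+20+33+28+11+31 = 150
Base → Z → C → N → W → H → Base: 27+20+12+11+17+14 = 101
Base → Z → C → N → H → W → Base: 27+20+12+27+25+31 = 142
Base → Z → H → W → C → N → Base: 27+30+25+26+12+17 = 137
Base → Z → H → W → N → C → Base: 27+30+25+24+8+29 = 143
… (106 more)
Base → N → C → Z → W → H → Base: 14+8+8+19+17+14 = 80  ← best
The minimum is 80.
One optimal route: Base → N → C → Z → W → H → Base.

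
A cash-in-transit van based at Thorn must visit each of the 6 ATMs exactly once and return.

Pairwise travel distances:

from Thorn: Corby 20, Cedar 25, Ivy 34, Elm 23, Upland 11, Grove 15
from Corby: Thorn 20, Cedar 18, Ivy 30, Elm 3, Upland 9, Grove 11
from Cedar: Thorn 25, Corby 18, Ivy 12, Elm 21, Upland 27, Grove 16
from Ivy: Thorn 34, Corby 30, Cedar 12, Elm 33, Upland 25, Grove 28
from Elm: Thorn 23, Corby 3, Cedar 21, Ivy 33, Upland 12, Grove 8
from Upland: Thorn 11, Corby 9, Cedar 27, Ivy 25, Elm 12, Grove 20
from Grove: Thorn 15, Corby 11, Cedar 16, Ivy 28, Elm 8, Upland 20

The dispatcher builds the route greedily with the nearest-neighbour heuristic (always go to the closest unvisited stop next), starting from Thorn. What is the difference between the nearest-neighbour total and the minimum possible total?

1 longer than the optimal tour.

Thorn: Upland=11, Grove=15, Corby=20, Elm=23, Cedar=25, Ivy=34 ⇒ Upland
Upland: Corby=9, Elm=12, Grove=20, Ivy=25, Cedar=27 ⇒ Corby
Corby: Elm=3, Grove=11, Cedar=18, Ivy=30 ⇒ Elm
Elm: Grove=8, Cedar=21, Ivy=33 ⇒ Grove
Grove: Cedar=16, Ivy=28 ⇒ Cedar
Cedar: Ivy=12 ⇒ Ivy
NN route Thorn → Upland → Corby → Elm → Grove → Cedar → Ivy → Thorn costs 93.
Optimal: Thorn → Upland → Ivy → Cedar → Corby → Elm → Grove → Thorn costs 92 (by enumerating all 360 distinct tours).
Excess = 93 − 92 = 1.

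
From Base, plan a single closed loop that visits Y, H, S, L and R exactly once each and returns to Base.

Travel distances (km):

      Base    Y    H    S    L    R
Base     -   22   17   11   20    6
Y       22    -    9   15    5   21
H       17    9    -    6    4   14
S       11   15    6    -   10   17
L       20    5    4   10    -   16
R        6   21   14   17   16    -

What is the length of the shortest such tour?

53 km — the shortest possible round trip.

There are 60 distinct closed tours to check (reversals are equivalent).
Base→Y→H→S→L→R→Base: 22+9+6+10+16+6 = 69
Base→Y→H→S→R→L→Base: 22+9+6+17+16+20 = 90
Base→Y→H→L→S→R→Base: 22+9+4+10+17+6 = 68
Base→Y→H→L→R→S→Base: 22+9+4+16+17+11 = 79
Base→Y→H→R→S→L→Base: 22+9+14+17+10+20 = 92
Base→Y→H→R→L→S→Base: 22+9+14+16+10+11 = 82
Base→Y→S→H→L→R→Base: 22+15+6+4+16+6 = 69
Base→Y→S→H→R→L→Base: 22+15+6+14+16+20 = 93
Base→Y→S→L→H→R→Base: 22+15+10+4+14+6 = 71
Base→Y→S→L→R→H→Base: 22+15+10+16+14+17 = 94
Base→Y→S→R→H→L→Base: 22+15+17+14+4+20 = 92
Base→Y→S→R→L→H→Base: 22+15+17+16+4+17 = 91
Base→Y→L→H→S→R→Base: 22+5+4+6+17+6 = 60
Base→Y→L→H→R→S→Base: 22+5+4+14+17+11 = 73
… (46 more)
Base→S→H→Y→L→R→Base: 11+6+9+5+16+6 = 53  ← best
The minimum is 53.
One optimal route: Base → S → H → Y → L → R → Base (or its reverse).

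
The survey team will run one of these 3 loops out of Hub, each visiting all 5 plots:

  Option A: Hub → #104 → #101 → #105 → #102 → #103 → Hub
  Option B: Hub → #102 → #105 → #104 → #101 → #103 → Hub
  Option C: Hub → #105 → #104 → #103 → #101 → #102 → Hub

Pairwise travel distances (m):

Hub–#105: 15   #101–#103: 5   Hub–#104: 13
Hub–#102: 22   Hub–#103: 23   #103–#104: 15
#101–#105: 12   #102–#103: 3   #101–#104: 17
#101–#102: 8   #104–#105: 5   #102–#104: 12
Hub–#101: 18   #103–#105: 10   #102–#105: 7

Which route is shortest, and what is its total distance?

70 m — Option C is the shortest.

Option A: 13 + 17 + 12 + 7 + 3 + 23 = 75
Option B: 22 + 7 + 5 + 17 + 5 + 23 = 79
Option C: 15 + 5 + 15 + 5 + 8 + 22 = 70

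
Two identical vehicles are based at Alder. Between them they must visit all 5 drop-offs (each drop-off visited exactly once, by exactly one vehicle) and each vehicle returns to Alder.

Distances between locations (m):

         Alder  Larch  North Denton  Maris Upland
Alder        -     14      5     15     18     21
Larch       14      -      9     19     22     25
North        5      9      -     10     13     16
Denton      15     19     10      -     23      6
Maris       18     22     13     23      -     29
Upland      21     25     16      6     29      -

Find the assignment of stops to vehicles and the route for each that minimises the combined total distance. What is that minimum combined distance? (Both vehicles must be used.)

There are 2^4 − 1 = 15 ways to divide the 5 stops into two non-empty groups. For each, the best each vehicle can do is its own shortest tour through its group:
  {Larch} + {North, Denton, Maris, Upland}: 28 + 68 = 96
  {North} + {Larch, Denton, Maris, Upland}: 10 + 86 = 96
  {Larch, North} + {Denton, Maris, Upland}: 28 + 68 = 96
  {Denton} + {Larch, North, Maris, Upland}: 30 + 86 = 116
  {Larch, Denton} + {North, Maris, Upland}: 48 + 68 = 116
  {North, Denton} + {Larch, Maris, Upland}: 30 + 86 = 116
  … (15 splits in total)
Best: vehicle 1 Alder → Larch → Alder = 28; vehicle 2 Alder → North → Denton → Upland → Maris → Alder = 68; combined 96.

Minimum combined distance: 96 m.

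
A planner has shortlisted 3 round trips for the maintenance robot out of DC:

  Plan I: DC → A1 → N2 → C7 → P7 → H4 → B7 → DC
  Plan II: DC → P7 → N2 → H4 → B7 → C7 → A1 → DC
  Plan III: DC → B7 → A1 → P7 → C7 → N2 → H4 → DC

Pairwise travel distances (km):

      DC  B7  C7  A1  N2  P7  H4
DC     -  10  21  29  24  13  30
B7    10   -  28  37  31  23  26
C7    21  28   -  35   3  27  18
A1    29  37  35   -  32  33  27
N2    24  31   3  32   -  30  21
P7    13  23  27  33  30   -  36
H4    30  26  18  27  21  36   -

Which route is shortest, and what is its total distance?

Plan I: 29 + 32 + 3 + 27 + 36 + 26 + 10 = 163
Plan II: 13 + 30 + 21 + 26 + 28 + 35 + 29 = 182
Plan III: 10 + 37 + 33 + 27 + 3 + 21 + 30 = 161

161 km — Plan III is the shortest.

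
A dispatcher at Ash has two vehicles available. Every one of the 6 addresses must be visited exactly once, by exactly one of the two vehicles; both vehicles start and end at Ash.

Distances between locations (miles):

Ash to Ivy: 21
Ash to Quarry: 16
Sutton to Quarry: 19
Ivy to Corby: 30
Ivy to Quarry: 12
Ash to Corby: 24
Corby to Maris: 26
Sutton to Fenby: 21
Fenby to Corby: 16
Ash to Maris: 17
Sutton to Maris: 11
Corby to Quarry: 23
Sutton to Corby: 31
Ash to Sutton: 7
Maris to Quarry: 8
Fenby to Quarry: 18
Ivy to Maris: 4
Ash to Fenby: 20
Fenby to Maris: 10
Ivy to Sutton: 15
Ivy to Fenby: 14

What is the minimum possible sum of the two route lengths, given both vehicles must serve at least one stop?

96 miles — the smallest possible combined total.

Check every non-empty split of the stops between the two vehicles; for each half take its own optimal tour:
  {Ivy} + {Sutton, Fenby, Corby, Maris, Quarry}: 42 + 83 = 125
  {Sutton} + {Ivy, Fenby, Corby, Maris, Quarry}: 14 + 82 = 96
  {Ivy, Sutton} + {Fenby, Corby, Maris, Quarry}: 43 + 74 = 117
  {Fenby} + {Ivy, Sutton, Corby, Maris, Quarry}: 40 + 81 = 121
  {Ivy, Fenby} + {Sutton, Corby, Maris, Quarry}: 55 + 73 = 128
  {Sutton, Fenby} + {Ivy, Corby, Maris, Quarry}: 48 + 80 = 128
  … (31 splits in total)
Best: vehicle 1 Ash → Sutton → Ash = 14; vehicle 2 Ash → Corby → Fenby → Ivy → Maris → Quarry → Ash = 82; combined 96.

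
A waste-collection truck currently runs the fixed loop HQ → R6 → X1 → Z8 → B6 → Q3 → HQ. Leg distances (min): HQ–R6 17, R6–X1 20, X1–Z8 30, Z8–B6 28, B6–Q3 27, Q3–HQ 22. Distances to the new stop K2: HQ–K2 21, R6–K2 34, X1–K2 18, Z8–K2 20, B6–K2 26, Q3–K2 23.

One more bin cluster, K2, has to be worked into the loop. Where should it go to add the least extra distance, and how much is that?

Insertion cost between consecutive stops i–j is d(i,K2) + d(K2,j) − d(i,j):
  between HQ and R6: 21 + 34 − 17 = 38
  between R6 and X1: 34 + 18 − 20 = 32
  between X1 and Z8: 18 + 20 − 30 = 8
  between Z8 and B6: 20 + 26 − 28 = 18
  between B6 and Q3: 26 + 23 − 27 = 22
  between Q3 and HQ: 23 + 21 − 22 = 22
Cheapest insertion is between X1 and Z8, adding 8.
New total = 144 + 8 = 152.

Adding 8 min by placing K2 on the X1–Z8 leg.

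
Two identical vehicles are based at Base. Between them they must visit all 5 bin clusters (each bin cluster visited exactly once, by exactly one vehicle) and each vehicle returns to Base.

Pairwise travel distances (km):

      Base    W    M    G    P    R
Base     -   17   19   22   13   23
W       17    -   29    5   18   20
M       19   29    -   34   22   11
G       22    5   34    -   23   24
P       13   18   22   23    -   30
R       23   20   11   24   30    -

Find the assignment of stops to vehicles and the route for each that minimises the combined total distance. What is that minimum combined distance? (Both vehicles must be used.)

102 km — the smallest possible combined total.

Check every non-empty split of the stops between the two vehicles; for each half take its own optimal tour:
  {W} + {M, G, P, R}: 34 + 90 = 124
  {M} + {W, G, P, R}: 38 + 83 = 121
  {W, M} + {G, P, R}: 65 + 83 = 148
  {G} + {W, M, P, R}: 44 + 81 = 125
  {W, G} + {M, P, R}: 44 + 69 = 113
  {M, G} + {W, P, R}: 75 + 74 = 149
  … (15 splits in total)
  {P} + {W, M, G, R}: 26 + 76 = 102  ← best
Best: vehicle 1 Base → P → Base = 26; vehicle 2 Base → W → G → R → M → Base = 76; combined 102.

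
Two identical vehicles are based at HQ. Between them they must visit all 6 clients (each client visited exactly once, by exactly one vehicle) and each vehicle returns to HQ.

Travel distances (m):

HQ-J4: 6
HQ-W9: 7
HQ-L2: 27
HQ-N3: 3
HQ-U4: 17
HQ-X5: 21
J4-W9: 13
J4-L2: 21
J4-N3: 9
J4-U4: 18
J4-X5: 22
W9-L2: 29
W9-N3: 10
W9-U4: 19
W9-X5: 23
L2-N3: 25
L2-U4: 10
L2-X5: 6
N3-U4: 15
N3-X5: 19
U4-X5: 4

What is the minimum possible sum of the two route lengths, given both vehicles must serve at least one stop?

Check every non-empty split of the stops between the two vehicles; for each half take its own optimal tour:
  {J4} + {W9, L2, N3, U4, X5}: 12 + 64 = 76
  {W9} + {J4, L2, N3, U4, X5}: 14 + 55 = 69
  {J4, W9} + {L2, N3, U4, X5}: 26 + 55 = 81
  {L2} + {J4, W9, N3, U4, X5}: 54 + 64 = 118
  {J4, L2} + {W9, N3, U4, X5}: 54 + 52 = 106
  {W9, L2} + {J4, N3, U4, X5}: 63 + 50 = 113
  … (31 splits in total)
Best: vehicle 1 HQ → W9 → HQ = 14; vehicle 2 HQ → J4 → L2 → X5 → U4 → N3 → HQ = 55; combined 69.

69 m — the smallest possible combined total.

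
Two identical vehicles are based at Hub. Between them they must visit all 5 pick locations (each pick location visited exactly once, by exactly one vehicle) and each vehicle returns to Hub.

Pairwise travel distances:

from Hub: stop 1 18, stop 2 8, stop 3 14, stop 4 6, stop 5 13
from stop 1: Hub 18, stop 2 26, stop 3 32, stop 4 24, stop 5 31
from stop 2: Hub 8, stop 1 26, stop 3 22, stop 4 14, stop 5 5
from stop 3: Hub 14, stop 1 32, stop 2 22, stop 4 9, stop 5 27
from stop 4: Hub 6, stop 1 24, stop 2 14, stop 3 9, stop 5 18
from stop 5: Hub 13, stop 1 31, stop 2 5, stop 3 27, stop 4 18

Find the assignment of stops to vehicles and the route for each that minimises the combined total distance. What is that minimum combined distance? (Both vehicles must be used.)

90 — the smallest possible combined total.

There are 2^4 − 1 = 15 ways to divide the 5 stops into two non-empty groups. For each, the best each vehicle can do is its own shortest tour through its group:
  {stop 1} + {stop 2, stop 3, stop 4, stop 5}: 36 + 54 = 90
  {stop 2} + {stop 1, stop 3, stop 4, stop 5}: 16 + 90 = 106
  {stop 1, stop 2} + {stop 3, stop 4, stop 5}: 52 + 54 = 106
  {stop 3} + {stop 1, stop 2, stop 4, stop 5}: 28 + 73 = 101
  {stop 1, stop 3} + {stop 2, stop 4, stop 5}: 64 + 37 = 101
  {stop 2, stop 3} + {stop 1, stop 4, stop 5}: 44 + 73 = 117
  … (15 splits in total)
Best: vehicle 1 Hub → stop 1 → Hub = 36; vehicle 2 Hub → stop 2 → stop 5 → stop 4 → stop 3 → Hub = 54; combined 90.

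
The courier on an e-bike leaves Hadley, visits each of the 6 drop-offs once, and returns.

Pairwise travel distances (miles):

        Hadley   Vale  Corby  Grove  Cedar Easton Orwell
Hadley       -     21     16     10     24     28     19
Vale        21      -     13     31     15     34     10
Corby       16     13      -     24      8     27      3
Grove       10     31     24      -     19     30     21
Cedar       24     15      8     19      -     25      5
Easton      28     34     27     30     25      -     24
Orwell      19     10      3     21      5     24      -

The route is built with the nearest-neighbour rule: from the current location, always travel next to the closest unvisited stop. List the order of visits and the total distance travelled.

Nearest-neighbour total = 112 miles; route Hadley → Grove → Cedar → Orwell → Corby → Vale → Easton → Hadley.

From Hadley: distances to unvisited — Grove=10, Corby=16, Orwell=19, Vale=21, Cedar=24, Easton=28. Nearest is Grove (10).
From Grove: distances to unvisited — Cedar=19, Orwell=21, Corby=24, Easton=30, Vale=31. Nearest is Cedar (19).
From Cedar: distances to unvisited — Orwell=5, Corby=8, Vale=15, Easton=25. Nearest is Orwell (5).
From Orwell: distances to unvisited — Corby=3, Vale=10, Easton=24. Nearest is Corby (3).
From Corby: distances to unvisited — Vale=13, Easton=27. Nearest is Vale (13).
From Vale: distances to unvisited — Easton=34. Nearest is Easton (34).
Return Easton→Hadley: 28.
Total = 10 + 19 + 5 + 3 + 13 + 34 + 28 = 112.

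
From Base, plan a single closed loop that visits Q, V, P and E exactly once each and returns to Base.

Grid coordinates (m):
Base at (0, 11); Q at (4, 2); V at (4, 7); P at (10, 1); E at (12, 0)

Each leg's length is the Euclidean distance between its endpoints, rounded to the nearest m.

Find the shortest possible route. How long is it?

There are 12 distinct closed tours to check (reversals are equivalent).
Base - Q - V - P - E - Base: 10+5+8+2+16 = 41
Base - Q - V - E - P - Base: 10+5+11+2+14 = 42
Base - Q - P - V - E - Base: 10+6+8+11+16 = 51
Base - Q - P - E - V - Base: 10+6+2+11+6 = 35
Base - Q - E - V - P - Base: 10+8+11+8+14 = 51
Base - Q - E - P - V - Base: 10+8+2+8+6 = 34
Base - V - Q - P - E - Base: 6+5+6+2+16 = 35
Base - V - Q - E - P - Base: 6+5+8+2+14 = 35
Base - V - P - Q - E - Base: 6+8+6+8+16 = 44
Base - V - E - Q - P - Base: 6+11+8+6+14 = 45
Base - P - Q - V - E - Base: 14+6+5+11+16 = 52
Base - P - V - Q - E - Base: 14+8+5+8+16 = 51
The minimum is 34.
One optimal route: Base → Q → E → P → V → Base (or its reverse).

34 m — the shortest possible round trip.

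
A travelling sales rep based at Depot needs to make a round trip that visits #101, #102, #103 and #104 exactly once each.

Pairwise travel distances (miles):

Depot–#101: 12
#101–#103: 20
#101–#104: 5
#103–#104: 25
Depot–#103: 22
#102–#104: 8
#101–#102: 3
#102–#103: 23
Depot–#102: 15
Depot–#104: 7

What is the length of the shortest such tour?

With 4 stops there are 4!/2 = 12 distinct round trips (a route and its reverse cost the same).
Depot→#101→#102→#103→#104→Depot: 12+3+23+25+7 = 70
Depot→#101→#102→#104→#103→Depot: 12+3+8+25+22 = 70
Depot→#101→#103→#102→#104→Depot: 12+20+23+8+7 = 70
Depot→#101→#103→#104→#102→Depot: 12+20+25+8+15 = 80
Depot→#101→#104→#102→#103→Depot: 12+5+8+23+22 = 70
Depot→#101→#104→#103→#102→Depot: 12+5+25+23+15 = 80
Depot→#102→#101→#103→#104→Depot: 15+3+20+25+7 = 70
Depot→#102→#101→#104→#103→Depot: 15+3+5+25+22 = 70
Depot→#102→#103→#101→#104→Depot: 15+23+20+5+7 = 70
Depot→#102→#104→#101→#103→Depot: 15+8+5+20+22 = 70
Depot→#103→#101→#102→#104→Depot: 22+20+3+8+7 = 60
Depot→#103→#102→#101→#104→Depot: 22+23+3+5+7 = 60
The minimum is 60.
One optimal route: Depot → #103 → #101 → #102 → #104 → Depot (or its reverse).

60 miles — the shortest possible round trip.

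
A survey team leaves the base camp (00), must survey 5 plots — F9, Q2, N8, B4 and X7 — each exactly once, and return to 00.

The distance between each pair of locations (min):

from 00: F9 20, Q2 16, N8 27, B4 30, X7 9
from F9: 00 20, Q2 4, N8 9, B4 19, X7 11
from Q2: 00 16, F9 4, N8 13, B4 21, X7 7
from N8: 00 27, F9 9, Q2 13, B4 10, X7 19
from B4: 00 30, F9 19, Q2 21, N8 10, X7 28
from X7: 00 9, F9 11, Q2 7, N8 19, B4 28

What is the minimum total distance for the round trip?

There are 60 distinct closed tours to check (reversals are equivalent).
00 → F9 → Q2 → N8 → B4 → X7 → 00: 20+4+13+10+28+9 = 84
00 → F9 → Q2 → N8 → X7 → B4 → 00: 20+4+13+19+28+30 = 114
00 → F9 → Q2 → B4 → N8 → X7 → 00: 20+4+21+10+19+9 = 83
00 → F9 → Q2 → B4 → X7 → N8 → 00: 20+4+21+28+19+27 = 119
00 → F9 → Q2 → X7 → N8 → B4 → 00: 20+4+7+19+10+30 = 90
00 → F9 → Q2 → X7 → B4 → N8 → 00: 20+4+7+28+10+27 = 96
00 → F9 → N8 → Q2 → B4 → X7 → 00: 20+9+13+21+28+9 = 100
00 → F9 → N8 → Q2 → X7 → B4 → 00: 20+9+13+7+28+30 = 107
00 → F9 → N8 → B4 → Q2 → X7 → 00: 20+9+10+21+7+9 = 76
00 → F9 → N8 → B4 → X7 → Q2 → 00: 20+9+10+28+7+16 = 90
00 → F9 → N8 → X7 → Q2 → B4 → 00: 20+9+19+7+21+30 = 106
00 → F9 → N8 → X7 → B4 → Q2 → 00: 20+9+19+28+21+16 = 113
00 → F9 → B4 → Q2 → N8 → X7 → 00: 20+19+21+13+19+9 = 101
00 → F9 → B4 → Q2 → X7 → N8 → 00: 20+19+21+7+19+27 = 113
… (46 more)
00 → B4 → N8 → F9 → Q2 → X7 → 00: 30+10+9+4+7+9 = 69  ← best
The minimum is 69.
One optimal route: 00 → B4 → N8 → F9 → Q2 → X7 → 00 (or its reverse).

Minimum total distance: 69 min.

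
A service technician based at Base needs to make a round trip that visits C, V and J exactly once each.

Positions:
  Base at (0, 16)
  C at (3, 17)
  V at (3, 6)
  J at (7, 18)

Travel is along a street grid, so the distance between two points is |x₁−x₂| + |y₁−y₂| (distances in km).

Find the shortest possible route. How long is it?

With 3 stops there are 3!/2 = 3 distinct round trips (a route and its reverse cost the same).
Base - C - V - J - Base: 4+11+16+9 = 40
Base - C - J - V - Base: 4+5+16+13 = 38
Base - V - C - J - Base: 13+11+5+9 = 38
The minimum is 38.
One optimal route: Base → C → J → V → Base (or its reverse).

Minimum total distance: 38 km.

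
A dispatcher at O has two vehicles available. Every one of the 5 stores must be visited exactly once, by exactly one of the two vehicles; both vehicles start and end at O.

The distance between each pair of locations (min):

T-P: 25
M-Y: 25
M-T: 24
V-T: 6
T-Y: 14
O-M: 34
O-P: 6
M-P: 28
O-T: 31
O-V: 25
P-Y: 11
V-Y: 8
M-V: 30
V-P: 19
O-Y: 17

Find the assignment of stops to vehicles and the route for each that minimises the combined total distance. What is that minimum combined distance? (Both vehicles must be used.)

101 min — the smallest possible combined total.

Try each way of splitting the stops between the two vehicles (each non-empty) and, for each split, find the best tour for each vehicle:
  {M} + {V, T, P, Y}: 68 + 62 = 130
  {V} + {M, T, P, Y}: 50 + 89 = 139
  {M, V} + {T, P, Y}: 89 + 62 = 151
  {T} + {M, V, P, Y}: 62 + 89 = 151
  {M, T} + {V, P, Y}: 89 + 50 = 139
  {V, T} + {M, P, Y}: 62 + 76 = 138
  … (15 splits in total)
  {P} + {M, V, T, Y}: 12 + 89 = 101  ← best
Best: vehicle 1 O → P → O = 12; vehicle 2 O → M → T → V → Y → O = 89; combined 101.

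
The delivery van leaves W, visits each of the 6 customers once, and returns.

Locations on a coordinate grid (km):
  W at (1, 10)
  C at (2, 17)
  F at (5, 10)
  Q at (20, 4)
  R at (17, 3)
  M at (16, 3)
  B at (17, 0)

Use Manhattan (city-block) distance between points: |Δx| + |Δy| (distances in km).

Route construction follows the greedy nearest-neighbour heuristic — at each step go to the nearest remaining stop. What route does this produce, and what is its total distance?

From W: distances to unvisited — F=4, C=8, M=22, R=23, Q=25, B=26. Nearest is F (4).
From F: distances to unvisited — C=10, M=18, R=19, Q=21, B=22. Nearest is C (10).
From C: distances to unvisited — M=28, R=29, Q=31, B=32. Nearest is M (28).
From M: distances to unvisited — R=1, B=4, Q=5. Nearest is R (1).
From R: distances to unvisited — B=3, Q=4. Nearest is B (3).
From B: distances to unvisited — Q=7. Nearest is Q (7).
Return Q→W: 25.
Total = 4 + 10 + 28 + 1 + 3 + 7 + 25 = 78.

Nearest-neighbour total = 78 km; route W → F → C → M → R → B → Q → W.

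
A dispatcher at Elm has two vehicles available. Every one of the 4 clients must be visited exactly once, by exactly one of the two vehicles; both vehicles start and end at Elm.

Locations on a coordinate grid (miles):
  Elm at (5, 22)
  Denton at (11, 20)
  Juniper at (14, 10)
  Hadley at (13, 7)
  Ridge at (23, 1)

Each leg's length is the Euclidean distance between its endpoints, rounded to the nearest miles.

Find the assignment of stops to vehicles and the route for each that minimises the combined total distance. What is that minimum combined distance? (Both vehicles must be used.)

There are 2^3 − 1 = 7 ways to divide the 4 stops into two non-empty groups. For each, the best each vehicle can do is its own shortest tour through its group:
  {Denton} + {Juniper, Hadley, Ridge}: 12 + 57 = 69
  {Juniper} + {Denton, Hadley, Ridge}: 30 + 57 = 87
  {Denton, Juniper} + {Hadley, Ridge}: 31 + 57 = 88
  {Hadley} + {Denton, Juniper, Ridge}: 34 + 56 = 90
  {Denton, Hadley} + {Juniper, Ridge}: 36 + 56 = 92
  {Juniper, Hadley} + {Denton, Ridge}: 35 + 56 = 91
  … (7 splits in total)
Best: vehicle 1 Elm → Denton → Elm = 12; vehicle 2 Elm → Juniper → Ridge → Hadley → Elm = 57; combined 69.

Minimum combined distance: 69 miles.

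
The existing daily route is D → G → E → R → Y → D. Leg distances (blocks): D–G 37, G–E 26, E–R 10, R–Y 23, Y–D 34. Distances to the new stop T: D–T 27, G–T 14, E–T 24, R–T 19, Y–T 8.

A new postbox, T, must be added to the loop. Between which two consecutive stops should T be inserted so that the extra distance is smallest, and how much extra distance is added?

Insertion cost between consecutive stops i–j is d(i,T) + d(T,j) − d(i,j):
  between D and G: 27 + 14 − 37 = 4
  between G and E: 14 + 24 − 26 = 12
  between E and R: 24 + 19 − 10 = 33
  between R and Y: 19 + 8 − 23 = 4
  between Y and D: 8 + 27 − 34 = 1
Cheapest insertion is between Y and D, adding 1.
New total = 130 + 1 = 131.

Adding 1 blocks by placing T on the Y–D leg.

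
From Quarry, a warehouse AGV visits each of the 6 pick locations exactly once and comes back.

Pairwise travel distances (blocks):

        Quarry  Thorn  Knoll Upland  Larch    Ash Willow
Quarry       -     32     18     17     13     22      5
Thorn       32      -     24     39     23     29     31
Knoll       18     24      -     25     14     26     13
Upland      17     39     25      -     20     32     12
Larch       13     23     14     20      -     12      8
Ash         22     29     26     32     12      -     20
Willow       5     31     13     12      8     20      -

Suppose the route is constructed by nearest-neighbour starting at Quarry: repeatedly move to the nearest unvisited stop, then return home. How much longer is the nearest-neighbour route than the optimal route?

Excess over optimum: 11 blocks.

Quarry: Willow=5, Larch=13, Upland=17, Knoll=18, Ash=22, Thorn=32 ⇒ Willow
Willow: Larch=8, Upland=12, Knoll=13, Ash=20, Thorn=31 ⇒ Larch
Larch: Ash=12, Knoll=14, Upland=20, Thorn=23 ⇒ Ash
Ash: Knoll=26, Thorn=29, Upland=32 ⇒ Knoll
Knoll: Thorn=24, Upland=25 ⇒ Thorn
Thorn: Upland=39 ⇒ Upland
NN route Quarry → Willow → Larch → Ash → Knoll → Thorn → Upland → Quarry costs 131.
Optimal: Quarry → Knoll → Thorn → Ash → Larch → Upland → Willow → Quarry costs 120 (by enumerating all 360 distinct tours).
Excess = 131 − 120 = 11.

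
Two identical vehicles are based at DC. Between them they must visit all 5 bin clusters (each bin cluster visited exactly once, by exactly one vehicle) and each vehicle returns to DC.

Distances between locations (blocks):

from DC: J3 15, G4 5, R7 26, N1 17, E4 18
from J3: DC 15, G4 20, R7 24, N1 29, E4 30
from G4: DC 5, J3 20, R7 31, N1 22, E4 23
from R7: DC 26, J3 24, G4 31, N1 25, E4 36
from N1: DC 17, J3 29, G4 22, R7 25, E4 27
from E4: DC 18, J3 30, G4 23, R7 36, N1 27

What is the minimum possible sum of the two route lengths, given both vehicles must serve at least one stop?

119 blocks — the smallest possible combined total.

Check every non-empty split of the stops between the two vehicles; for each half take its own optimal tour:
  {J3} + {G4, R7, N1, E4}: 30 + 106 = 136
  {G4} + {J3, R7, N1, E4}: 10 + 109 = 119
  {J3, G4} + {R7, N1, E4}: 40 + 96 = 136
  {R7} + {J3, G4, N1, E4}: 52 + 99 = 151
  {J3, R7} + {G4, N1, E4}: 65 + 72 = 137
  {G4, R7} + {J3, N1, E4}: 62 + 89 = 151
  … (15 splits in total)
Best: vehicle 1 DC → G4 → DC = 10; vehicle 2 DC → J3 → R7 → N1 → E4 → DC = 109; combined 119.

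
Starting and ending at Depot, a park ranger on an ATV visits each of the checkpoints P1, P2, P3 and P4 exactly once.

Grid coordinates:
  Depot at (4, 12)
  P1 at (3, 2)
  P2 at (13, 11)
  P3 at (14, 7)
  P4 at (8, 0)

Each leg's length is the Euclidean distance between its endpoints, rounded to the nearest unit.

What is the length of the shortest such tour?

Minimum total distance: 37.

Depot - P1 - P2 - P3 - P4 - Depot: 10+13+4+9+13 = 49
Depot - P1 - P2 - P4 - P3 - Depot: 10+13+12+9+11 = 55
Depot - P1 - P3 - P2 - P4 - Depot: 10+12+4+12+13 = 51
Depot - P1 - P3 - P4 - P2 - Depot: 10+12+9+12+9 = 52
Depot - P1 - P4 - P2 - P3 - Depot: 10+5+12+4+11 = 42
Depot - P1 - P4 - P3 - P2 - Depot: 10+5+9+4+9 = 37
Depot - P2 - P1 - P3 - P4 - Depot: 9+13+12+9+13 = 56
Depot - P2 - P1 - P4 - P3 - Depot: 9+13+5+9+11 = 47
Depot - P2 - P3 - P1 - P4 - Depot: 9+4+12+5+13 = 43
Depot - P2 - P4 - P1 - P3 - Depot: 9+12+5+12+11 = 49
Depot - P3 - P1 - P2 - P4 - Depot: 11+12+13+12+13 = 61
Depot - P3 - P2 - P1 - P4 - Depot: 11+4+13+5+13 = 46
The minimum is 37.
One optimal route: Depot → P1 → P4 → P3 → P2 → Depot (or its reverse).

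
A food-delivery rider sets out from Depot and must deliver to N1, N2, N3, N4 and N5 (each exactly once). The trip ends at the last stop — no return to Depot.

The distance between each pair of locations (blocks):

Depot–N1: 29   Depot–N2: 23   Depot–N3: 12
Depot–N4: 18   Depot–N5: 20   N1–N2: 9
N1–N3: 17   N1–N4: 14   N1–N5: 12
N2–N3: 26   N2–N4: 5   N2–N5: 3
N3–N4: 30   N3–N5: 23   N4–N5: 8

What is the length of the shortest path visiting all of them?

There are 5! = 120 possible orderings.
Depot→N1→N2→N3→N4→N5: 29+9+26+30+8 = 102
Depot→N1→N2→N3→N5→N4: 29+9+26+23+8 = 95
Depot→N1→N2→N4→N3→N5: 29+9+5+30+23 = 96
Depot→N1→N2→N4→N5→N3: 29+9+5+8+23 = 74
Depot→N1→N2→N5→N3→N4: 29+9+3+23+30 = 94
Depot→N1→N2→N5→N4→N3: 29+9+3+8+30 = 79
Depot→N1→N3→N2→N4→N5: 29+17+26+5+8 = 85
Depot→N1→N3→N2→N5→N4: 29+17+26+3+8 = 83
Depot→N1→N3→N4→N2→N5: 29+17+30+5+3 = 84
Depot→N1→N3→N4→N5→N2: 29+17+30+8+3 = 87
Depot→N1→N3→N5→N2→N4: 29+17+23+3+5 = 77
Depot→N1→N3→N5→N4→N2: 29+17+23+8+5 = 82
Depot→N1→N4→N2→N3→N5: 29+14+5+26+23 = 97
Depot→N1→N4→N2→N5→N3: 29+14+5+3+23 = 74
… (106 more)
Depot→N3→N1→N2→N5→N4: 12+17+9+3+8 = 49  ← best
The minimum is 49.
One shortest path: Depot → N3 → N1 → N2 → N5 → N4.

Minimum one-way distance = 49 blocks.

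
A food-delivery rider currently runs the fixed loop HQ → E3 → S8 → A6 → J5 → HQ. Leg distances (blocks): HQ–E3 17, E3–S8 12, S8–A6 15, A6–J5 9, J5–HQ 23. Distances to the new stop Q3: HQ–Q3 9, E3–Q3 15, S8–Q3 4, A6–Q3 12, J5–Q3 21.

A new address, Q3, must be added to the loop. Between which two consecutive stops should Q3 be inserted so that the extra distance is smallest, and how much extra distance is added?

Insertion cost between consecutive stops i–j is d(i,Q3) + d(Q3,j) − d(i,j):
  between HQ and E3: 9 + 15 − 17 = 7
  between E3 and S8: 15 + 4 − 12 = 7
  between S8 and A6: 4 + 12 − 15 = 1
  between A6 and J5: 12 + 21 − 9 = 24
  between J5 and HQ: 21 + 9 − 23 = 7
Cheapest insertion is between S8 and A6, adding 1.
New total = 76 + 1 = 77.

Adding 1 blocks by placing Q3 on the S8–A6 leg.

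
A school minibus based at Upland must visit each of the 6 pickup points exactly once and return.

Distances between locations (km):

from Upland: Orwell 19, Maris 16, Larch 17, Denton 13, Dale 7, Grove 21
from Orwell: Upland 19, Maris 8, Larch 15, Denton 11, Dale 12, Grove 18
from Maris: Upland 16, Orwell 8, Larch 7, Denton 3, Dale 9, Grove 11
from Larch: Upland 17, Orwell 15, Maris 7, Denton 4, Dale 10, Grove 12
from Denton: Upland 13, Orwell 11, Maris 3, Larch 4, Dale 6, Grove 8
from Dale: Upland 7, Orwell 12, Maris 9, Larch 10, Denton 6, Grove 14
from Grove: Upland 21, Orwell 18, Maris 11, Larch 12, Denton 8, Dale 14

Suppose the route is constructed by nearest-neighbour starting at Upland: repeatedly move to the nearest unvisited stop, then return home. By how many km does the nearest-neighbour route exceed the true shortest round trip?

Excess over optimum: 5 km.

From Upland: Dale=7, Denton=13, Maris=16, Larch=17, Orwell=19, Grove=21 → choose Dale (7).
From Dale: Denton=6, Maris=9, Larch=10, Orwell=12, Grove=14 → choose Denton (6).
From Denton: Maris=3, Larch=4, Grove=8, Orwell=11 → choose Maris (3).
From Maris: Larch=7, Orwell=8, Grove=11 → choose Larch (7).
From Larch: Grove=12, Orwell=15 → choose Grove (12).
From Grove: Orwell=18 → choose Orwell (18).
NN route Upland → Dale → Denton → Maris → Larch → Grove → Orwell → Upland costs 72.
Optimal: Upland → Orwell → Maris → Larch → Denton → Grove → Dale → Upland costs 67 (by enumerating all 360 distinct tours).
Excess = 72 − 67 = 5.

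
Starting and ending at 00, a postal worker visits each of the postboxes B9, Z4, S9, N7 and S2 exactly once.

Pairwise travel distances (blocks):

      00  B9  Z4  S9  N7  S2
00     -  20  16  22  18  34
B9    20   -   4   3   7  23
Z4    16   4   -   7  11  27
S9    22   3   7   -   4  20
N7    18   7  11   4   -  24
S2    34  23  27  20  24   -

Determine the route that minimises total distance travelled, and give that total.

Minimum total distance: 85 blocks.

00→B9→Z4→S9→N7→S2→00: 20+4+7+4+24+34 = 93
00→B9→Z4→S9→S2→N7→00: 20+4+7+20+24+18 = 93
00→B9→Z4→N7→S9→S2→00: 20+4+11+4+20+34 = 93
00→B9→Z4→N7→S2→S9→00: 20+4+11+24+20+22 = 101
00→B9→Z4→S2→S9→N7→00: 20+4+27+20+4+18 = 93
00→B9→Z4→S2→N7→S9→00: 20+4+27+24+4+22 = 101
00→B9→S9→Z4→N7→S2→00: 20+3+7+11+24+34 = 99
00→B9→S9→Z4→S2→N7→00: 20+3+7+27+24+18 = 99
00→B9→S9→N7→Z4→S2→00: 20+3+4+11+27+34 = 99
00→B9→S9→N7→S2→Z4→00: 20+3+4+24+27+16 = 94
00→B9→S9→S2→Z4→N7→00: 20+3+20+27+11+18 = 99
00→B9→S9→S2→N7→Z4→00: 20+3+20+24+11+16 = 94
00→B9→N7→Z4→S9→S2→00: 20+7+11+7+20+34 = 99
00→B9→N7→Z4→S2→S9→00: 20+7+11+27+20+22 = 107
… (46 more)
00→Z4→B9→S9→N7→S2→00: 16+4+3+4+24+34 = 85  ← best
The minimum is 85.
One optimal route: 00 → Z4 → B9 → S9 → N7 → S2 → 00 (or its reverse).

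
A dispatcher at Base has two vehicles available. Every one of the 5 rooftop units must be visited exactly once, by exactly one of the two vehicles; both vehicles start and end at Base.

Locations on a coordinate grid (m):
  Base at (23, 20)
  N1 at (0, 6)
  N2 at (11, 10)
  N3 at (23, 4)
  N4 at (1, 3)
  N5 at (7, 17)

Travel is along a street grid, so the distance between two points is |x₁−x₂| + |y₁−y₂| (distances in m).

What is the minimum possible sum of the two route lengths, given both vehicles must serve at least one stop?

Minimum combined distance: 112 m.

Try each way of splitting the stops between the two vehicles (each non-empty) and, for each split, find the best tour for each vehicle:
  {N1} + {N2, N3, N4, N5}: 74 + 86 = 160
  {N2} + {N1, N3, N4, N5}: 44 + 80 = 124
  {N1, N2} + {N3, N4, N5}: 74 + 78 = 152
  {N3} + {N1, N2, N4, N5}: 32 + 80 = 112
  {N1, N3} + {N2, N4, N5}: 78 + 78 = 156
  {N2, N3} + {N1, N4, N5}: 56 + 80 = 136
  … (15 splits in total)
Best: vehicle 1 Base → N3 → Base = 32; vehicle 2 Base → N2 → N1 → N4 → N5 → Base = 80; combined 112.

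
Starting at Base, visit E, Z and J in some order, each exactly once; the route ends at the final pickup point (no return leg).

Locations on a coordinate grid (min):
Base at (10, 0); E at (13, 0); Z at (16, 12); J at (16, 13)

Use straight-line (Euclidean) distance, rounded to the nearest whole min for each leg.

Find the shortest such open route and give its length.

Minimum one-way distance = 16 min.

There are 3! = 6 possible orderings.
Base → E → Z → J: 3+12+1 = 16
Base → E → J → Z: 3+13+1 = 17
Base → Z → E → J: 13+12+13 = 38
Base → Z → J → E: 13+1+13 = 27
Base → J → E → Z: 14+13+12 = 39
Base → J → Z → E: 14+1+12 = 27
The minimum is 16.
One shortest path: Base → E → Z → J.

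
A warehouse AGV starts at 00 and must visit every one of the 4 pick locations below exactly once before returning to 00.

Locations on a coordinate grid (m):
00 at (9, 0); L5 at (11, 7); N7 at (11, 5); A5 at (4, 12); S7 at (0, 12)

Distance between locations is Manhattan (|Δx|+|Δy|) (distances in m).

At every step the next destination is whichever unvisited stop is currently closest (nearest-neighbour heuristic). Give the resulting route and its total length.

From 00: distances to unvisited — N7=7, L5=9, A5=17, S7=21. Nearest is N7 (7).
From N7: distances to unvisited — L5=2, A5=14, S7=18. Nearest is L5 (2).
From L5: distances to unvisited — A5=12, S7=16. Nearest is A5 (12).
From A5: distances to unvisited — S7=4. Nearest is S7 (4).
Return S7→00: 21.
Total = 7 + 2 + 12 + 4 + 21 = 46.

Total distance 46 m via the nearest-neighbour route 00 → N7 → L5 → A5 → S7 → 00.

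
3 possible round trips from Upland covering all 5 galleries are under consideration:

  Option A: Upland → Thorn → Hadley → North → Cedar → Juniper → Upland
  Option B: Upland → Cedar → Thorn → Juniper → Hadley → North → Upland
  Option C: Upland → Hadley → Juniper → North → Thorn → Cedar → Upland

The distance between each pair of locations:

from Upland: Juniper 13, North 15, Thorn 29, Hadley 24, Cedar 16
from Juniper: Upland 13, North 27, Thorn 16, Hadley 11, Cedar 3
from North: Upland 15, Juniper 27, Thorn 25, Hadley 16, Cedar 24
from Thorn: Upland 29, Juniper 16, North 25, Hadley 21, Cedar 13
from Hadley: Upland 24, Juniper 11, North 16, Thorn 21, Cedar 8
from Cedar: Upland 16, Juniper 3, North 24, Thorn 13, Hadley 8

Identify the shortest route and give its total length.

Shortest is Option B, total 87.

Option A: 29 + 21 + 16 + 24 + 3 + 13 = 106
Option B: 16 + 13 + 16 + 11 + 16 + 15 = 87
Option C: 24 + 11 + 27 + 25 + 13 + 16 = 116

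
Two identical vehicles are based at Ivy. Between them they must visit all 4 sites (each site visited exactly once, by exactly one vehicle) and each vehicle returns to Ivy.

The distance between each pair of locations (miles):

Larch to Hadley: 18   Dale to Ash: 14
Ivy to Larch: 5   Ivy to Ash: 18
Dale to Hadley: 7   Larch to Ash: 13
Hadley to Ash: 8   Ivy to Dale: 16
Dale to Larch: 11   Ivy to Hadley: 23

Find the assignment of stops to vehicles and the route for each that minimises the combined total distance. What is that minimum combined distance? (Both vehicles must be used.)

Minimum combined distance: 59 miles.

Check every non-empty split of the stops between the two vehicles; for each half take its own optimal tour:
  {Dale} + {Larch, Hadley, Ash}: 32 + 49 = 81
  {Larch} + {Dale, Hadley, Ash}: 10 + 49 = 59
  {Dale, Larch} + {Hadley, Ash}: 32 + 49 = 81
  {Hadley} + {Dale, Larch, Ash}: 46 + 48 = 94
  {Dale, Hadley} + {Larch, Ash}: 46 + 36 = 82
  {Larch, Hadley} + {Dale, Ash}: 46 + 48 = 94
  … (7 splits in total)
Best: vehicle 1 Ivy → Larch → Ivy = 10; vehicle 2 Ivy → Dale → Hadley → Ash → Ivy = 49; combined 59.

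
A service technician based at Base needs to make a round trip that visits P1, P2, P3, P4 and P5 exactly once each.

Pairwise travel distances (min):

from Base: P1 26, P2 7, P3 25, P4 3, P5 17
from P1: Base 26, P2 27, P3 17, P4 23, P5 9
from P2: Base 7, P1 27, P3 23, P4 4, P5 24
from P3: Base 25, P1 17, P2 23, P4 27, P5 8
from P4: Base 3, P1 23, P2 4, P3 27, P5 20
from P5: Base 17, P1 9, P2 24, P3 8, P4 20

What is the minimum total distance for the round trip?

Shortest round trip = 73 min.

There are 60 distinct closed tours to check (reversals are equivalent).
Base - P1 - P2 - P3 - P4 - P5 - Base: 26+27+23+27+20+17 = 140
Base - P1 - P2 - P3 - P5 - P4 - Base: 26+27+23+8+20+3 = 107
Base - P1 - P2 - P4 - P3 - P5 - Base: 26+27+4+27+8+17 = 109
Base - P1 - P2 - P4 - P5 - P3 - Base: 26+27+4+20+8+25 = 110
Base - P1 - P2 - P5 - P3 - P4 - Base: 26+27+24+8+27+3 = 115
Base - P1 - P2 - P5 - P4 - P3 - Base: 26+27+24+20+27+25 = 149
Base - P1 - P3 - P2 - P4 - P5 - Base: 26+17+23+4+20+17 = 107
Base - P1 - P3 - P2 - P5 - P4 - Base: 26+17+23+24+20+3 = 113
Base - P1 - P3 - P4 - P2 - P5 - Base: 26+17+27+4+24+17 = 115
Base - P1 - P3 - P4 - P5 - P2 - Base: 26+17+27+20+24+7 = 121
Base - P1 - P3 - P5 - P2 - P4 - Base: 26+17+8+24+4+3 = 82
Base - P1 - P3 - P5 - P4 - P2 - Base: 26+17+8+20+4+7 = 82
Base - P1 - P4 - P2 - P3 - P5 - Base: 26+23+4+23+8+17 = 101
Base - P1 - P4 - P2 - P5 - P3 - Base: 26+23+4+24+8+25 = 110
… (46 more)
Base - P1 - P5 - P3 - P2 - P4 - Base: 26+9+8+23+4+3 = 73  ← best
The minimum is 73.
One optimal route: Base → P1 → P5 → P3 → P2 → P4 → Base (or its reverse).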